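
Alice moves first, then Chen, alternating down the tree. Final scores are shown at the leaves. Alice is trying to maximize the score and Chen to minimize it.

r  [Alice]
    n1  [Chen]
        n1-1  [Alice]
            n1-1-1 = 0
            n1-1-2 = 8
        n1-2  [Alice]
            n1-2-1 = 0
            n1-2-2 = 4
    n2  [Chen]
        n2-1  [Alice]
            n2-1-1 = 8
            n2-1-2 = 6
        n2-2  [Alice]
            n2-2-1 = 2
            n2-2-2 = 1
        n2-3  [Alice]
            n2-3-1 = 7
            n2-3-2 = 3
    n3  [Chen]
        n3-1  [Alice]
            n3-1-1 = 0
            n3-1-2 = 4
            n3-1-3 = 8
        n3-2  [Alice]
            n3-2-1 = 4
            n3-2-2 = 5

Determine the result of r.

5

n1-1 (Alice): max(0, 8) = 8
n1-2 (Alice): max(0, 4) = 4
n1 (Chen): min(8, 4) = 4
n2-1 (Alice): max(8, 6) = 8
n2-2 (Alice): max(2, 1) = 2
n2-3 (Alice): max(7, 3) = 7
n2 (Chen): min(8, 2, 7) = 2
n3-1 (Alice): max(0, 4, 8) = 8
n3-2 (Alice): max(4, 5) = 5
n3 (Chen): min(8, 5) = 5
r (Alice): max(4, 2, 5) = 5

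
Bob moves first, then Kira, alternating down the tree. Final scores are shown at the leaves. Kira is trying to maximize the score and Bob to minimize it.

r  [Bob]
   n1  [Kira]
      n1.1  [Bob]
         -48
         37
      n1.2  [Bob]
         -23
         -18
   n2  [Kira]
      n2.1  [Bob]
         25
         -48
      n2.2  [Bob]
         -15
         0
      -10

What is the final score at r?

n1.1 (Bob): min(-48, 37) = -48
n1.2 (Bob): min(-23, -18) = -23
n1 (Kira): max(-48, -23) = -23
n2.1 (Bob): min(25, -48) = -48
n2.2 (Bob): min(-15, 0) = -15
n2 (Kira): max(-48, -15, -10) = -10
r (Bob): min(-23, -10) = -23

-23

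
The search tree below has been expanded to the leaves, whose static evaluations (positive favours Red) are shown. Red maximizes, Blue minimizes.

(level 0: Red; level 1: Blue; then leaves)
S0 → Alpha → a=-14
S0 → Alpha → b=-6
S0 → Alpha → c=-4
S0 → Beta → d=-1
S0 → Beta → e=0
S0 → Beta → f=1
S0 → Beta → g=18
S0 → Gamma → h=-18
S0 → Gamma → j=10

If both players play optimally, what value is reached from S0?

Alpha (Blue): min(-14, -6, -4) = -14
Beta (Blue): min(-1, 0, 1, 18) = -1
Gamma (Blue): min(-18, 10) = -18
S0 (Red): max(-14, -1, -18) = -1

-1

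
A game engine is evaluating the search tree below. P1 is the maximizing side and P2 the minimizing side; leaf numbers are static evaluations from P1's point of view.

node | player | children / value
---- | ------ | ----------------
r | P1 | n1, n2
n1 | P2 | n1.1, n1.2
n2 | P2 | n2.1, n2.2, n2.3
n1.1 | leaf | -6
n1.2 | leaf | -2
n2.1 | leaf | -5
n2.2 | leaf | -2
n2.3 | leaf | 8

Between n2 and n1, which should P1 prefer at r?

n2

n2 (P2): min(-5, -2, 8) = -5
n1 (P2): min(-6, -2) = -6
P1 prefers the higher value; n2=-5, n1=-6. n2 is better since -5 > -6.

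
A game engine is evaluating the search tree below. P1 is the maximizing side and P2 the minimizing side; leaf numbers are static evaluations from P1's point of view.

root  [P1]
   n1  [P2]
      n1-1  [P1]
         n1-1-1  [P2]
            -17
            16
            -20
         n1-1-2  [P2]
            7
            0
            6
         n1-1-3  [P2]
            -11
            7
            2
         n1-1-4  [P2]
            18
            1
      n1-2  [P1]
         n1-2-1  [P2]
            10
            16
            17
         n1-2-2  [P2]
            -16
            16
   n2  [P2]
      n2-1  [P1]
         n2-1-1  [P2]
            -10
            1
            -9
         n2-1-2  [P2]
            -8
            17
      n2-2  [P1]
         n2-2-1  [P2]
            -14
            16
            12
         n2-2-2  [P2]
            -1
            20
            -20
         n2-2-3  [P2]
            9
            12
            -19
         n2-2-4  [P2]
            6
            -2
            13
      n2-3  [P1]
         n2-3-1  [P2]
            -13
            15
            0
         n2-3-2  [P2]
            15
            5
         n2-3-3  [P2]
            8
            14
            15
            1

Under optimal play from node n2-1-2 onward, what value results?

-8

n2-1-2 (P2): min(-8, 17) = -8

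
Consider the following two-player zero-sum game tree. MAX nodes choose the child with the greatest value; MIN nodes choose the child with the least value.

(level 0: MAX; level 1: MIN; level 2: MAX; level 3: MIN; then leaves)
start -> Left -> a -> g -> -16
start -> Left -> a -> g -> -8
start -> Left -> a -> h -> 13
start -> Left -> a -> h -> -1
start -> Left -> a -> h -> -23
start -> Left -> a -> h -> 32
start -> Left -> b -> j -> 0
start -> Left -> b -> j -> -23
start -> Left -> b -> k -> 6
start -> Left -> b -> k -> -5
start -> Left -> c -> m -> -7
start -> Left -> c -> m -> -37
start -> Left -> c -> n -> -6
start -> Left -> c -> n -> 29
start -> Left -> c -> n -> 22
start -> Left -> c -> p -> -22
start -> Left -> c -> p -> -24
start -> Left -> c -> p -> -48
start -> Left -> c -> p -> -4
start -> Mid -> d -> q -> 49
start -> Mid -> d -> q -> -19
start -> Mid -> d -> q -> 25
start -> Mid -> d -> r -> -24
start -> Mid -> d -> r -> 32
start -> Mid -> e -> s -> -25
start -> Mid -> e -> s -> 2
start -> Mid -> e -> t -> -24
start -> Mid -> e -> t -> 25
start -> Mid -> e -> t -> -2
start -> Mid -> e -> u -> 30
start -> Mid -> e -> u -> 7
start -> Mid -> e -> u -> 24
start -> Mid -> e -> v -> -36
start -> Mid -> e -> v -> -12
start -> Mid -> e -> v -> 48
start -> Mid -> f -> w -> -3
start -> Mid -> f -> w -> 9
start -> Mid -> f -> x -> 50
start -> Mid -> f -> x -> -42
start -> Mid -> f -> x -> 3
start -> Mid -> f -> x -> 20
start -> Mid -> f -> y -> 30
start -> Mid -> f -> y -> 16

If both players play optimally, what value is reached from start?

g (MIN): min(-16, -8) = -16
h (MIN): min(13, -1, -23, 32) = -23
a (MAX): max(-16, -23) = -16
j (MIN): min(0, -23) = -23
k (MIN): min(6, -5) = -5
b (MAX): max(-23, -5) = -5
m (MIN): min(-7, -37) = -37
n (MIN): min(-6, 29, 22) = -6
p (MIN): min(-22, -24, -48, -4) = -48
c (MAX): max(-37, -6, -48) = -6
Left (MIN): min(-16, -5, -6) = -16
q (MIN): min(49, -19, 25) = -19
r (MIN): min(-24, 32) = -24
d (MAX): max(-19, -24) = -19
s (MIN): min(-25, 2) = -25
t (MIN): min(-24, 25, -2) = -24
u (MIN): min(30, 7, 24) = 7
v (MIN): min(-36, -12, 48) = -36
e (MAX): max(-25, -24, 7, -36) = 7
w (MIN): min(-3, 9) = -3
x (MIN): min(50, -42, 3, 20) = -42
y (MIN): min(30, 16) = 16
f (MAX): max(-3, -42, 16) = 16
Mid (MIN): min(-19, 7, 16) = -19
start (MAX): max(-16, -19) = -16

-16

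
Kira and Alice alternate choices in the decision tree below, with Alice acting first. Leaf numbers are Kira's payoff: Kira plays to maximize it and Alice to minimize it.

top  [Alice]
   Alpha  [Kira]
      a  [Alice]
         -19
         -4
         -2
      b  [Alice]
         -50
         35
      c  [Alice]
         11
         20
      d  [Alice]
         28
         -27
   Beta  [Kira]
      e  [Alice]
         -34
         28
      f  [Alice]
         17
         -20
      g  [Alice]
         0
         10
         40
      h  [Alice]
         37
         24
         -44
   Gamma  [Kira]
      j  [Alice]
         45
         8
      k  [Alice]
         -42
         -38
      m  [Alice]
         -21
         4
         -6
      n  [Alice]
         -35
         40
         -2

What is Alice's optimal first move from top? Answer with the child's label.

Beta

a (Alice): min(-19, -4, -2) = -19
b (Alice): min(-50, 35) = -50
c (Alice): min(11, 20) = 11
d (Alice): min(28, -27) = -27
Alpha (Kira): max(-19, -50, 11, -27) = 11
e (Alice): min(-34, 28) = -34
f (Alice): min(17, -20) = -20
g (Alice): min(0, 10, 40) = 0
h (Alice): min(37, 24, -44) = -44
Beta (Kira): max(-34, -20, 0, -44) = 0
j (Alice): min(45, 8) = 8
k (Alice): min(-42, -38) = -42
m (Alice): min(-21, 4, -6) = -21
n (Alice): min(-35, 40, -2) = -35
Gamma (Kira): max(8, -42, -21, -35) = 8
top (Alice): min(11, 0, 8) = 0
Alice at top wants the lowest of {Alpha=11, Beta=0, Gamma=8}, so chooses Beta.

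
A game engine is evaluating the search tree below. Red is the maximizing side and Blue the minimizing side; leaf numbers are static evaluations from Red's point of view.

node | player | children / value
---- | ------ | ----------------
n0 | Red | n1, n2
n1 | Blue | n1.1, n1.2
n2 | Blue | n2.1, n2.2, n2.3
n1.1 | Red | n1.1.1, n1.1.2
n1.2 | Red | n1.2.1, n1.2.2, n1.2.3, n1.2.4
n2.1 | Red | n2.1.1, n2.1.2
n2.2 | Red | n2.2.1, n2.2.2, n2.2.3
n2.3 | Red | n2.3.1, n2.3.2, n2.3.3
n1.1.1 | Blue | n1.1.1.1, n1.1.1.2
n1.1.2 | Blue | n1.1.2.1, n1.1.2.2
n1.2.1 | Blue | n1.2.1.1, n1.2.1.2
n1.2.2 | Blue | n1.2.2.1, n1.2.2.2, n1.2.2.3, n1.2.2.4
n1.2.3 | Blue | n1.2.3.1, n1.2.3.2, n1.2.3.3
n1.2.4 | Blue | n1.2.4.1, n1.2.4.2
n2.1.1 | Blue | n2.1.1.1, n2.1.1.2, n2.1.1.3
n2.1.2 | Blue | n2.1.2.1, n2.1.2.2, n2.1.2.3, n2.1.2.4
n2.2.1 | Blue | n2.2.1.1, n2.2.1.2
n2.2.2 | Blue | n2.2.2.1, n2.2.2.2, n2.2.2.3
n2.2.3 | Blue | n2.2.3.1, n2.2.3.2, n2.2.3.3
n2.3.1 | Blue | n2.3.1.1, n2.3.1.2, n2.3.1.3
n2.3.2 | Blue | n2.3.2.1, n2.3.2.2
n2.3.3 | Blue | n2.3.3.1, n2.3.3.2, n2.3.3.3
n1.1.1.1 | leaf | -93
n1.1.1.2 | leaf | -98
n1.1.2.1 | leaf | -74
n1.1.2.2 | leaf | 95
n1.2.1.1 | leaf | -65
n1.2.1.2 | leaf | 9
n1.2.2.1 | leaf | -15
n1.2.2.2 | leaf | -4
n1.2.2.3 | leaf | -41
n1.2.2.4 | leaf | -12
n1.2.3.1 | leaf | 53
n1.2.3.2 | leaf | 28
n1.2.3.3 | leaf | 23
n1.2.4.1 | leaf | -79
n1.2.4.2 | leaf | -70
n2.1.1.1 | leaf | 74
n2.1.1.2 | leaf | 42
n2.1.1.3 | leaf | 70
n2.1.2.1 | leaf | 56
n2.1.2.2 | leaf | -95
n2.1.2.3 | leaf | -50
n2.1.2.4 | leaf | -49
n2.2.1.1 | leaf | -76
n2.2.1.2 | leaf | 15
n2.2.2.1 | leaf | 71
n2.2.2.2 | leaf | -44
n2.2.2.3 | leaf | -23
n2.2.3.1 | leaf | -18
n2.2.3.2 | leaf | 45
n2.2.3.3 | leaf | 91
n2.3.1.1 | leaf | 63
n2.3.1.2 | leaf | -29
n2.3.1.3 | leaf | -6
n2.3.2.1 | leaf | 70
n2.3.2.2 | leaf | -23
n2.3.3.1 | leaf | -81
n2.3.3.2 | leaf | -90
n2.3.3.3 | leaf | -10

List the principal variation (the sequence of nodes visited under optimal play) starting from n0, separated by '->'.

n0 -> n2 -> n2.3 -> n2.3.2 -> n2.3.2.2

n1.1.1 (Blue): min(-93, -98) = -98
n1.1.2 (Blue): min(-74, 95) = -74
n1.1 (Red): max(-98, -74) = -74
n1.2.1 (Blue): min(-65, 9) = -65
n1.2.2 (Blue): min(-15, -4, -41, -12) = -41
n1.2.3 (Blue): min(53, 28, 23) = 23
n1.2.4 (Blue): min(-79, -70) = -79
n1.2 (Red): max(-65, -41, 23, -79) = 23
n1 (Blue): min(-74, 23) = -74
n2.1.1 (Blue): min(74, 42, 70) = 42
n2.1.2 (Blue): min(56, -95, -50, -49) = -95
n2.1 (Red): max(42, -95) = 42
n2.2.1 (Blue): min(-76, 15) = -76
n2.2.2 (Blue): min(71, -44, -23) = -44
n2.2.3 (Blue): min(-18, 45, 91) = -18
n2.2 (Red): max(-76, -44, -18) = -18
n2.3.1 (Blue): min(63, -29, -6) = -29
n2.3.2 (Blue): min(70, -23) = -23
n2.3.3 (Blue): min(-81, -90, -10) = -90
n2.3 (Red): max(-29, -23, -90) = -23
n2 (Blue): min(42, -18, -23) = -23
n0 (Red): max(-74, -23) = -23
At n0, Red picks n2 (highest: -23).
At n2, Blue picks n2.3 (lowest: -23).
At n2.3, Red picks n2.3.2 (highest: -23).
At n2.3.2, Blue picks n2.3.2.2 (lowest: -23).
Terminal value -23.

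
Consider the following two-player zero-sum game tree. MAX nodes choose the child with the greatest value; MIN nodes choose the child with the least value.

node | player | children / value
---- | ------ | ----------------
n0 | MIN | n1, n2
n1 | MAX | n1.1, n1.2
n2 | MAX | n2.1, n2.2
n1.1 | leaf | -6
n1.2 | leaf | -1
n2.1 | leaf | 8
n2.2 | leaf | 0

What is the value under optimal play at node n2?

8

n2 (MAX): max(8, 0) = 8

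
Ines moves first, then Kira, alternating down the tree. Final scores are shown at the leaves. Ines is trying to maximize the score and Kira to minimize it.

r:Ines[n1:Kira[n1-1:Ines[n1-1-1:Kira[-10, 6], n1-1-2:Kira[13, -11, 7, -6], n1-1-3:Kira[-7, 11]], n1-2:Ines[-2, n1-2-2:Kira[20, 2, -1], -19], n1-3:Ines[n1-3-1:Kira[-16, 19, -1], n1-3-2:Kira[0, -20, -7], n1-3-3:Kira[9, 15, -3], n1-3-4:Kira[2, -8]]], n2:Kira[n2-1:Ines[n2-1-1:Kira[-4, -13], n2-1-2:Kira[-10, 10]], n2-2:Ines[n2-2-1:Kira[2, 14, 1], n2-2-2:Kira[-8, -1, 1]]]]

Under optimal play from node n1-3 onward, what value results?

n1-3-1 (Kira): min(-16, 19, -1) = -16
n1-3-2 (Kira): min(0, -20, -7) = -20
n1-3-3 (Kira): min(9, 15, -3) = -3
n1-3-4 (Kira): min(2, -8) = -8
n1-3 (Ines): max(-16, -20, -3, -8) = -3

-3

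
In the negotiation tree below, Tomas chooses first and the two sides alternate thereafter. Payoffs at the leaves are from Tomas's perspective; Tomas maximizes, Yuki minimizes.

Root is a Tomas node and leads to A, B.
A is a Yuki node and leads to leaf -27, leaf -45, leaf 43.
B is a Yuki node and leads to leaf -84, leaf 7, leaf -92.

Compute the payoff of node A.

-45

A (Yuki): min(-27, -45, 43) = -45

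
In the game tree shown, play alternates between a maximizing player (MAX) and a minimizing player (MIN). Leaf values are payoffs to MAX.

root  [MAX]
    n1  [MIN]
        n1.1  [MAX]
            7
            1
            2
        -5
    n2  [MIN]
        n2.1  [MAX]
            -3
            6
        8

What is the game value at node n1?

n1.1 (MAX): max(7, 1, 2) = 7
n1 (MIN): min(7, -5) = -5

-5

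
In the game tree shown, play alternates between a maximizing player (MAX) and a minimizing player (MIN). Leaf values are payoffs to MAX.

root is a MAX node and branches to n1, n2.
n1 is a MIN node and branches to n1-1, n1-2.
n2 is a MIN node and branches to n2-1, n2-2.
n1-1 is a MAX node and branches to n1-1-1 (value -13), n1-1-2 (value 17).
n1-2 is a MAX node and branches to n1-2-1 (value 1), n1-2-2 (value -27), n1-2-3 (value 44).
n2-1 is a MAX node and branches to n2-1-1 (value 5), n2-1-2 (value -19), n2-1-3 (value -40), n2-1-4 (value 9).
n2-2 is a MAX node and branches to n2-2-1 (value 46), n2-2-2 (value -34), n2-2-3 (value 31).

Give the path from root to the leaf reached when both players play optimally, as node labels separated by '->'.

n1-1 (MAX): max(-13, 17) = 17
n1-2 (MAX): max(1, -27, 44) = 44
n1 (MIN): min(17, 44) = 17
n2-1 (MAX): max(5, -19, -40, 9) = 9
n2-2 (MAX): max(46, -34, 31) = 46
n2 (MIN): min(9, 46) = 9
root (MAX): max(17, 9) = 17
At root, MAX picks n1 (highest: 17).
At n1, MIN picks n1-1 (lowest: 17).
At n1-1, MAX picks n1-1-2 (highest: 17).
Terminal value 17.

root -> n1 -> n1-1 -> n1-1-2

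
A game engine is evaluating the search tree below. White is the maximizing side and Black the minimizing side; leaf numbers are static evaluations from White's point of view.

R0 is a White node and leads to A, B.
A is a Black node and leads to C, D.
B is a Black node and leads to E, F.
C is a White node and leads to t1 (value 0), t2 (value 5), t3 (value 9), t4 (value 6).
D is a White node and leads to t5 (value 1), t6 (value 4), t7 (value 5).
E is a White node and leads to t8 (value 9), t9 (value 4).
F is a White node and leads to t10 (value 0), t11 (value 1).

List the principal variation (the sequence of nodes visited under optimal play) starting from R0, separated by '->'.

R0 -> A -> D -> t7

C (White): max(0, 5, 9, 6) = 9
D (White): max(1, 4, 5) = 5
A (Black): min(9, 5) = 5
E (White): max(9, 4) = 9
F (White): max(0, 1) = 1
B (Black): min(9, 1) = 1
R0 (White): max(5, 1) = 5
At R0, White picks A (highest: 5).
At A, Black picks D (lowest: 5).
At D, White picks t7 (highest: 5).
Terminal value 5.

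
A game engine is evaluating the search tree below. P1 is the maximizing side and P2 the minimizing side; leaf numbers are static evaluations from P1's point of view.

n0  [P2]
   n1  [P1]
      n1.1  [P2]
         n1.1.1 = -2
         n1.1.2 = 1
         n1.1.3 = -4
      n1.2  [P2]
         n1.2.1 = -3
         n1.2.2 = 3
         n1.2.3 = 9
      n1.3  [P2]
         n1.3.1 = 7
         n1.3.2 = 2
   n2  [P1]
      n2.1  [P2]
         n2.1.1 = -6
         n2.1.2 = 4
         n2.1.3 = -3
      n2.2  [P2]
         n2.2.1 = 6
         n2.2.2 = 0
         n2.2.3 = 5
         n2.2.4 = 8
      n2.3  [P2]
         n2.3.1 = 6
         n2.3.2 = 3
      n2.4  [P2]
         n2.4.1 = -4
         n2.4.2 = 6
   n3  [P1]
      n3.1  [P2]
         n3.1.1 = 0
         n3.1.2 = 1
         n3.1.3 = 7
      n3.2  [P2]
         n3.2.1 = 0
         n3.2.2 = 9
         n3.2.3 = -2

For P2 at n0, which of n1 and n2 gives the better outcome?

n1.1 (P2): min(-2, 1, -4) = -4
n1.2 (P2): min(-3, 3, 9) = -3
n1.3 (P2): min(7, 2) = 2
n1 (P1): max(-4, -3, 2) = 2
n2.1 (P2): min(-6, 4, -3) = -6
n2.2 (P2): min(6, 0, 5, 8) = 0
n2.3 (P2): min(6, 3) = 3
n2.4 (P2): min(-4, 6) = -4
n2 (P1): max(-6, 0, 3, -4) = 3
P2 prefers the lower value; n1=2, n2=3. n1 is better since 2 < 3.

n1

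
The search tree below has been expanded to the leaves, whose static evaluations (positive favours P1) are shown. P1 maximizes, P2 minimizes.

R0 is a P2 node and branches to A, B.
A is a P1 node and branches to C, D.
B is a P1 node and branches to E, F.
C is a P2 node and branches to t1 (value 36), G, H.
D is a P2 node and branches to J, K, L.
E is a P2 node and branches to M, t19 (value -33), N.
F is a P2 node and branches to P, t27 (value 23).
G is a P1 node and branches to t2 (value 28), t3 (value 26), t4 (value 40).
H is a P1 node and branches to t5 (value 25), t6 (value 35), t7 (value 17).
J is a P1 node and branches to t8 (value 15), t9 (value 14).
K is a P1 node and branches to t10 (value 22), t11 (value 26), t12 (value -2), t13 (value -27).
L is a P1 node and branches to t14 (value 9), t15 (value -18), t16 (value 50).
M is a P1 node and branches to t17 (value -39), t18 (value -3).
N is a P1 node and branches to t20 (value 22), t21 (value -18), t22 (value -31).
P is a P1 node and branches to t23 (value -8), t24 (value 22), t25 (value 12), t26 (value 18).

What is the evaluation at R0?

22

G (P1): max(28, 26, 40) = 40
H (P1): max(25, 35, 17) = 35
C (P2): min(36, 40, 35) = 35
J (P1): max(15, 14) = 15
K (P1): max(22, 26, -2, -27) = 26
L (P1): max(9, -18, 50) = 50
D (P2): min(15, 26, 50) = 15
A (P1): max(35, 15) = 35
M (P1): max(-39, -3) = -3
N (P1): max(22, -18, -31) = 22
E (P2): min(-3, -33, 22) = -33
P (P1): max(-8, 22, 12, 18) = 22
F (P2): min(22, 23) = 22
B (P1): max(-33, 22) = 22
R0 (P2): min(35, 22) = 22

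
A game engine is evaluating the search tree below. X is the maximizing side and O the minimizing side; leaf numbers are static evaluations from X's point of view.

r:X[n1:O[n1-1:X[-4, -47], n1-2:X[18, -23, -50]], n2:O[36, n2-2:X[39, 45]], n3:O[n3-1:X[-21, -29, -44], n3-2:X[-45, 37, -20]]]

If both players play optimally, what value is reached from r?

n1-1 (X): max(-4, -47) = -4
n1-2 (X): max(18, -23, -50) = 18
n1 (O): min(-4, 18) = -4
n2-2 (X): max(39, 45) = 45
n2 (O): min(36, 45) = 36
n3-1 (X): max(-21, -29, -44) = -21
n3-2 (X): max(-45, 37, -20) = 37
n3 (O): min(-21, 37) = -21
r (X): max(-4, 36, -21) = 36

36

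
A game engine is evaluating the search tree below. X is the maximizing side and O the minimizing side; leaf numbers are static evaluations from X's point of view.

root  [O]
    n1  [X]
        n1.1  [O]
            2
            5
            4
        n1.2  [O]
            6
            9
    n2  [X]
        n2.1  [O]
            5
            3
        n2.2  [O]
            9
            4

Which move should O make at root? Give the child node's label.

n1.1 (O): min(2, 5, 4) = 2
n1.2 (O): min(6, 9) = 6
n1 (X): max(2, 6) = 6
n2.1 (O): min(5, 3) = 3
n2.2 (O): min(9, 4) = 4
n2 (X): max(3, 4) = 4
root (O): min(6, 4) = 4
O at root wants the lowest of {n1=6, n2=4}, so chooses n2.

n2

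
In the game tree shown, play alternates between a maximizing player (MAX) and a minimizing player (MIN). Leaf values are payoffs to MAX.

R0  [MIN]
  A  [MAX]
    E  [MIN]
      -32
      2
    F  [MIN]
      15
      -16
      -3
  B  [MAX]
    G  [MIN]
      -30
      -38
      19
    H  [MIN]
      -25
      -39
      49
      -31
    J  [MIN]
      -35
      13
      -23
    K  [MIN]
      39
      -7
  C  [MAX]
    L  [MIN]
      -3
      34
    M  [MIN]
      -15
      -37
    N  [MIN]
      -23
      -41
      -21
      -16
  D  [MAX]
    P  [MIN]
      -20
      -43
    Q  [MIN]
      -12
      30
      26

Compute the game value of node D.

P (MIN): min(-20, -43) = -43
Q (MIN): min(-12, 30, 26) = -12
D (MAX): max(-43, -12) = -12

-12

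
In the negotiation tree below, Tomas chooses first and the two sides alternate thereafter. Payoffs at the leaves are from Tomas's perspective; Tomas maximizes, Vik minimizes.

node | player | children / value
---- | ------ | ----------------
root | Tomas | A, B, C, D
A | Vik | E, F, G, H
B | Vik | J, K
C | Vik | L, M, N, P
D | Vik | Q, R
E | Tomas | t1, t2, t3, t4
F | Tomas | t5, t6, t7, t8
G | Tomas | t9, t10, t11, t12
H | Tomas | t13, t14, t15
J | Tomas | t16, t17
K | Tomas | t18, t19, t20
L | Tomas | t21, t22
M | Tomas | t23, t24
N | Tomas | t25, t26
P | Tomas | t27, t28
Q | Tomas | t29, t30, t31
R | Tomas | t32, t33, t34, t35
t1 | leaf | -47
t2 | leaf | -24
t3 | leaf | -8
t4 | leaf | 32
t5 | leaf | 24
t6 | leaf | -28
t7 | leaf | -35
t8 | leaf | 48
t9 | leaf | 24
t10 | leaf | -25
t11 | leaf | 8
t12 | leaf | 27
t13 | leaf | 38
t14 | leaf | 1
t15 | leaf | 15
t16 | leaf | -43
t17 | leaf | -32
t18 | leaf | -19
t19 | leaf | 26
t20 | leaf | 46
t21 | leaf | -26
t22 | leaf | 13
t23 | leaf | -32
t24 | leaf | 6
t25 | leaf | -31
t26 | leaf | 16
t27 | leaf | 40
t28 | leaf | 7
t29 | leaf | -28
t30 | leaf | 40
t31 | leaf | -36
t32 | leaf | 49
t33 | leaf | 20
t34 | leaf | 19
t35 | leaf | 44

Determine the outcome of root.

E (Tomas): max(-47, -24, -8, 32) = 32
F (Tomas): max(24, -28, -35, 48) = 48
G (Tomas): max(24, -25, 8, 27) = 27
H (Tomas): max(38, 1, 15) = 38
A (Vik): min(32, 48, 27, 38) = 27
J (Tomas): max(-43, -32) = -32
K (Tomas): max(-19, 26, 46) = 46
B (Vik): min(-32, 46) = -32
L (Tomas): max(-26, 13) = 13
M (Tomas): max(-32, 6) = 6
N (Tomas): max(-31, 16) = 16
P (Tomas): max(40, 7) = 40
C (Vik): min(13, 6, 16, 40) = 6
Q (Tomas): max(-28, 40, -36) = 40
R (Tomas): max(49, 20, 19, 44) = 49
D (Vik): min(40, 49) = 40
root (Tomas): max(27, -32, 6, 40) = 40

40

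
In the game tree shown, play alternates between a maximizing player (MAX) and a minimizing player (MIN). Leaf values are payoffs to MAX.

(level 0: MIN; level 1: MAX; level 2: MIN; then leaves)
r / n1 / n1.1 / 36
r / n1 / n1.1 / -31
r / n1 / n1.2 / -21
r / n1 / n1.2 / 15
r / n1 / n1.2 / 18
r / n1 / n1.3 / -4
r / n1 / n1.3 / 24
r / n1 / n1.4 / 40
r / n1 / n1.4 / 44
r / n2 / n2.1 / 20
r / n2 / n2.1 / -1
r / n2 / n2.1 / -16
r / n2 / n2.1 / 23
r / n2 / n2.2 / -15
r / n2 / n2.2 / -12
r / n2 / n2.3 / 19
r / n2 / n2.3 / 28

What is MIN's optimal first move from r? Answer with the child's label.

n1.1 (MIN): min(36, -31) = -31
n1.2 (MIN): min(-21, 15, 18) = -21
n1.3 (MIN): min(-4, 24) = -4
n1.4 (MIN): min(40, 44) = 40
n1 (MAX): max(-31, -21, -4, 40) = 40
n2.1 (MIN): min(20, -1, -16, 23) = -16
n2.2 (MIN): min(-15, -12) = -15
n2.3 (MIN): min(19, 28) = 19
n2 (MAX): max(-16, -15, 19) = 19
r (MIN): min(40, 19) = 19
MIN at r wants the lowest of {n1=40, n2=19}, so chooses n2.

n2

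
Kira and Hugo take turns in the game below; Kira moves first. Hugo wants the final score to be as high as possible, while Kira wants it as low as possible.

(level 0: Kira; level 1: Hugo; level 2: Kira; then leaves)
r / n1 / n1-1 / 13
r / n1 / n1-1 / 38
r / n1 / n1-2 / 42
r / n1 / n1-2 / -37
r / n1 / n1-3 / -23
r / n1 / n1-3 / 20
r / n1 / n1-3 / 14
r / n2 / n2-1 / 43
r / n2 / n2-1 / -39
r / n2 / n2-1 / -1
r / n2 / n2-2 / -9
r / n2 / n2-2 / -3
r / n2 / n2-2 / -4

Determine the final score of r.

n1-1 (Kira): min(13, 38) = 13
n1-2 (Kira): min(42, -37) = -37
n1-3 (Kira): min(-23, 20, 14) = -23
n1 (Hugo): max(13, -37, -23) = 13
n2-1 (Kira): min(43, -39, -1) = -39
n2-2 (Kira): min(-9, -3, -4) = -9
n2 (Hugo): max(-39, -9) = -9
r (Kira): min(13, -9) = -9

-9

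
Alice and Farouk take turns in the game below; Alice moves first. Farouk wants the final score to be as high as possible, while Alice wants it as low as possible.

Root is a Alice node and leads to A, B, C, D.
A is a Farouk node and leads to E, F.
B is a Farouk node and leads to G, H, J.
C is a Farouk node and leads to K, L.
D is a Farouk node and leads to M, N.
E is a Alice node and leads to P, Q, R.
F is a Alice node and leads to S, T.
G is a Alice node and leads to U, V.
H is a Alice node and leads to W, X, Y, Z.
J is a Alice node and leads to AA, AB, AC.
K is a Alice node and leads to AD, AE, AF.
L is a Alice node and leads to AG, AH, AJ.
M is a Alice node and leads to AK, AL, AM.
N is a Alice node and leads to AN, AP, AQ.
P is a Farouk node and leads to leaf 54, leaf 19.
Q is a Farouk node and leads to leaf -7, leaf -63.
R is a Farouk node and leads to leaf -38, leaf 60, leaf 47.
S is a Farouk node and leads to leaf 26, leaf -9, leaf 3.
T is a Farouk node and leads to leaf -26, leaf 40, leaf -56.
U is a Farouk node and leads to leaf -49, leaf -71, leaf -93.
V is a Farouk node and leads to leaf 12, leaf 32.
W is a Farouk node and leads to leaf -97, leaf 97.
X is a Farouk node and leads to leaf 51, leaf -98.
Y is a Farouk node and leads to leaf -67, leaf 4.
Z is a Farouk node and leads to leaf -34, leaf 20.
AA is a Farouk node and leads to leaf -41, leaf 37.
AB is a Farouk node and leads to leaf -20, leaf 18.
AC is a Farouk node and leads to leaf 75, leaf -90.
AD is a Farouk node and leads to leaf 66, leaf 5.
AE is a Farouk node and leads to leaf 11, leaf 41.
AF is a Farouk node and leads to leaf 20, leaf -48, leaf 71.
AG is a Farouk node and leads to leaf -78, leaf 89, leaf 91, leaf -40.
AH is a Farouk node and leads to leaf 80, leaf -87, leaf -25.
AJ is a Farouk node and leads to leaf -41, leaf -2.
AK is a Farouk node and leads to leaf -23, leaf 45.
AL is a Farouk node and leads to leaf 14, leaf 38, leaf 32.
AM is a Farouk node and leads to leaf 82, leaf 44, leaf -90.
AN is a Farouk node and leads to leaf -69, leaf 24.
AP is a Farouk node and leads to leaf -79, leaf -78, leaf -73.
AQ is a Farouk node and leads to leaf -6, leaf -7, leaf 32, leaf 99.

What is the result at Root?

18

P (Farouk): max(54, 19) = 54
Q (Farouk): max(-7, -63) = -7
R (Farouk): max(-38, 60, 47) = 60
E (Alice): min(54, -7, 60) = -7
S (Farouk): max(26, -9, 3) = 26
T (Farouk): max(-26, 40, -56) = 40
F (Alice): min(26, 40) = 26
A (Farouk): max(-7, 26) = 26
U (Farouk): max(-49, -71, -93) = -49
V (Farouk): max(12, 32) = 32
G (Alice): min(-49, 32) = -49
W (Farouk): max(-97, 97) = 97
X (Farouk): max(51, -98) = 51
Y (Farouk): max(-67, 4) = 4
Z (Farouk): max(-34, 20) = 20
H (Alice): min(97, 51, 4, 20) = 4
AA (Farouk): max(-41, 37) = 37
AB (Farouk): max(-20, 18) = 18
AC (Farouk): max(75, -90) = 75
J (Alice): min(37, 18, 75) = 18
B (Farouk): max(-49, 4, 18) = 18
AD (Farouk): max(66, 5) = 66
AE (Farouk): max(11, 41) = 41
AF (Farouk): max(20, -48, 71) = 71
K (Alice): min(66, 41, 71) = 41
AG (Farouk): max(-78, 89, 91, -40) = 91
AH (Farouk): max(80, -87, -25) = 80
AJ (Farouk): max(-41, -2) = -2
L (Alice): min(91, 80, -2) = -2
C (Farouk): max(41, -2) = 41
AK (Farouk): max(-23, 45) = 45
AL (Farouk): max(14, 38, 32) = 38
AM (Farouk): max(82, 44, -90) = 82
M (Alice): min(45, 38, 82) = 38
AN (Farouk): max(-69, 24) = 24
AP (Farouk): max(-79, -78, -73) = -73
AQ (Farouk): max(-6, -7, 32, 99) = 99
N (Alice): min(24, -73, 99) = -73
D (Farouk): max(38, -73) = 38
Root (Alice): min(26, 18, 41, 38) = 18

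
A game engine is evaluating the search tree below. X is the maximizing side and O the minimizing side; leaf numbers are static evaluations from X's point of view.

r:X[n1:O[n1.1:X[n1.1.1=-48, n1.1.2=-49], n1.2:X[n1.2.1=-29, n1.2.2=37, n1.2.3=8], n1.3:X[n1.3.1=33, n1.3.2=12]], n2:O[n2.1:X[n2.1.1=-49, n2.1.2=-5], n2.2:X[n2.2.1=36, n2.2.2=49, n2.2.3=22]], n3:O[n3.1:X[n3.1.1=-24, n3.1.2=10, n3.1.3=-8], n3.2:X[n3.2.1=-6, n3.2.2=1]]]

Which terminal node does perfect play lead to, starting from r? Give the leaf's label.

n3.2.2

n1.1 (X): max(-48, -49) = -48
n1.2 (X): max(-29, 37, 8) = 37
n1.3 (X): max(33, 12) = 33
n1 (O): min(-48, 37, 33) = -48
n2.1 (X): max(-49, -5) = -5
n2.2 (X): max(36, 49, 22) = 49
n2 (O): min(-5, 49) = -5
n3.1 (X): max(-24, 10, -8) = 10
n3.2 (X): max(-6, 1) = 1
n3 (O): min(10, 1) = 1
r (X): max(-48, -5, 1) = 1
At r, X picks n3 (highest: 1).
At n3, O picks n3.2 (lowest: 1).
At n3.2, X picks n3.2.2 (highest: 1).
Terminal value 1.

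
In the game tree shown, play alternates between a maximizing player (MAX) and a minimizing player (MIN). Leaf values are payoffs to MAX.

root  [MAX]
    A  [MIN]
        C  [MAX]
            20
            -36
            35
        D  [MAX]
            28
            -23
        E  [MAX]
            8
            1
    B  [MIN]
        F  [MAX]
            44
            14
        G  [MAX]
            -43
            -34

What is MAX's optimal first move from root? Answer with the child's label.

C (MAX): max(20, -36, 35) = 35
D (MAX): max(28, -23) = 28
E (MAX): max(8, 1) = 8
A (MIN): min(35, 28, 8) = 8
F (MAX): max(44, 14) = 44
G (MAX): max(-43, -34) = -34
B (MIN): min(44, -34) = -34
root (MAX): max(8, -34) = 8
MAX at root wants the highest of {A=8, B=-34}, so chooses A.

A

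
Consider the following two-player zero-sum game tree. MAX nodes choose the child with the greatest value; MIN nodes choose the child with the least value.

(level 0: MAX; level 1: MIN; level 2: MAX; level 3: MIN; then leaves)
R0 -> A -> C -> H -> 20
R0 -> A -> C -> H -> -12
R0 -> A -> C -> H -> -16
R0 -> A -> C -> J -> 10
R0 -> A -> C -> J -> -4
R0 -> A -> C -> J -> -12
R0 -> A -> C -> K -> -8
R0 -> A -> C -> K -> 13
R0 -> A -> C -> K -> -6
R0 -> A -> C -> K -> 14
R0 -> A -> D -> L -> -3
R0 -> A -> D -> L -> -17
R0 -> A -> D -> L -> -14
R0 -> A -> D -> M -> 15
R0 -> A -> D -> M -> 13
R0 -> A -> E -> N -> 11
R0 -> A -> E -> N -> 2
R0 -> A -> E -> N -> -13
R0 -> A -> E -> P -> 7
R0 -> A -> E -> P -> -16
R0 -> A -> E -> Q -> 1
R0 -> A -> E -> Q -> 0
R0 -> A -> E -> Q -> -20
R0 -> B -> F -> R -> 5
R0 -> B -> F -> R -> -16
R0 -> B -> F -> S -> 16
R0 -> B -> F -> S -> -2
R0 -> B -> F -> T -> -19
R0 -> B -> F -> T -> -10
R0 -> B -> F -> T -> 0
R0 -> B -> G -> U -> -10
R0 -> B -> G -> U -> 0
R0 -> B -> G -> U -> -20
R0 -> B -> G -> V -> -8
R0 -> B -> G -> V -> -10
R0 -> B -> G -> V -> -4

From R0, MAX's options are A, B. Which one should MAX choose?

B

H (MIN): min(20, -12, -16) = -16
J (MIN): min(10, -4, -12) = -12
K (MIN): min(-8, 13, -6, 14) = -8
C (MAX): max(-16, -12, -8) = -8
L (MIN): min(-3, -17, -14) = -17
M (MIN): min(15, 13) = 13
D (MAX): max(-17, 13) = 13
N (MIN): min(11, 2, -13) = -13
P (MIN): min(7, -16) = -16
Q (MIN): min(1, 0, -20) = -20
E (MAX): max(-13, -16, -20) = -13
A (MIN): min(-8, 13, -13) = -13
R (MIN): min(5, -16) = -16
S (MIN): min(16, -2) = -2
T (MIN): min(-19, -10, 0) = -19
F (MAX): max(-16, -2, -19) = -2
U (MIN): min(-10, 0, -20) = -20
V (MIN): min(-8, -10, -4) = -10
G (MAX): max(-20, -10) = -10
B (MIN): min(-2, -10) = -10
R0 (MAX): max(-13, -10) = -10
MAX at R0 wants the highest of {A=-13, B=-10}, so chooses B.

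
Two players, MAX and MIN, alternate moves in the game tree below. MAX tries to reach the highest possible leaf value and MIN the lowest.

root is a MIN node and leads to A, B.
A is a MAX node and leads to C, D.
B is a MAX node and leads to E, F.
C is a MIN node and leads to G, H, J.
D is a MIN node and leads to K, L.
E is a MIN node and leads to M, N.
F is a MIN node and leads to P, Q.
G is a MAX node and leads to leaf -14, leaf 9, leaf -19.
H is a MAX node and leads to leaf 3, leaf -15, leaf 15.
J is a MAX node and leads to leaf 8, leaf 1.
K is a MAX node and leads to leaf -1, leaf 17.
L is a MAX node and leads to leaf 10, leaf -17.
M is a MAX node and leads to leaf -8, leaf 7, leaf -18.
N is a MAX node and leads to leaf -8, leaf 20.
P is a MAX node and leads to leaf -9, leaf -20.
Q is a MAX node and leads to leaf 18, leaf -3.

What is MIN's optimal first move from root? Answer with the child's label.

B

G (MAX): max(-14, 9, -19) = 9
H (MAX): max(3, -15, 15) = 15
J (MAX): max(8, 1) = 8
C (MIN): min(9, 15, 8) = 8
K (MAX): max(-1, 17) = 17
L (MAX): max(10, -17) = 10
D (MIN): min(17, 10) = 10
A (MAX): max(8, 10) = 10
M (MAX): max(-8, 7, -18) = 7
N (MAX): max(-8, 20) = 20
E (MIN): min(7, 20) = 7
P (MAX): max(-9, -20) = -9
Q (MAX): max(18, -3) = 18
F (MIN): min(-9, 18) = -9
B (MAX): max(7, -9) = 7
root (MIN): min(10, 7) = 7
MIN at root wants the lowest of {A=10, B=7}, so chooses B.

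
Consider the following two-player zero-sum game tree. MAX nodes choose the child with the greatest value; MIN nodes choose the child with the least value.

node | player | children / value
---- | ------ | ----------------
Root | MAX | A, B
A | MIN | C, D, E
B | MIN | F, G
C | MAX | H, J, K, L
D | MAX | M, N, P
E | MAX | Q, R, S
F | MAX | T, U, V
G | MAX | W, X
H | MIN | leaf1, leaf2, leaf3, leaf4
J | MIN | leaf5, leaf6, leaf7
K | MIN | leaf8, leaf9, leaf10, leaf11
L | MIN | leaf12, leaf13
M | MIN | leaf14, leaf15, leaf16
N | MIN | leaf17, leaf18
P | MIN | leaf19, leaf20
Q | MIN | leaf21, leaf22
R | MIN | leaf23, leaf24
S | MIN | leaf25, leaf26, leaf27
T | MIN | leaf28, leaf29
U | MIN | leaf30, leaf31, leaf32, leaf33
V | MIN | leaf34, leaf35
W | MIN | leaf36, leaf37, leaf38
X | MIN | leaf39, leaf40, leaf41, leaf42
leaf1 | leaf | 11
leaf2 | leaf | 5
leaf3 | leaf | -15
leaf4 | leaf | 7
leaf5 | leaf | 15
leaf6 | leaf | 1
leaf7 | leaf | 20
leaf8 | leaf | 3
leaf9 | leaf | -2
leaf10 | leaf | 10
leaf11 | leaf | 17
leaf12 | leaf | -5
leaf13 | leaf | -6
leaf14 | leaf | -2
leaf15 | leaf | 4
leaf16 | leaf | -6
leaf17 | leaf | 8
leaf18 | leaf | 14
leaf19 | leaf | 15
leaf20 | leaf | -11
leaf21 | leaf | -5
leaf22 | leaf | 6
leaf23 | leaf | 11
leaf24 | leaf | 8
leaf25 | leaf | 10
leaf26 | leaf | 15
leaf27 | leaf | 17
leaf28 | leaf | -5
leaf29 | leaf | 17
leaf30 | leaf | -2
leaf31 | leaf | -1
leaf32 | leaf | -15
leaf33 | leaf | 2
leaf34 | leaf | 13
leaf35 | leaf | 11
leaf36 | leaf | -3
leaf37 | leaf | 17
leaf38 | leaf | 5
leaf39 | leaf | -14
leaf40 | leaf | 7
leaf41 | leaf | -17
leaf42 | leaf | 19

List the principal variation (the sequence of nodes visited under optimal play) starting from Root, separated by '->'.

H (MIN): min(11, 5, -15, 7) = -15
J (MIN): min(15, 1, 20) = 1
K (MIN): min(3, -2, 10, 17) = -2
L (MIN): min(-5, -6) = -6
C (MAX): max(-15, 1, -2, -6) = 1
M (MIN): min(-2, 4, -6) = -6
N (MIN): min(8, 14) = 8
P (MIN): min(15, -11) = -11
D (MAX): max(-6, 8, -11) = 8
Q (MIN): min(-5, 6) = -5
R (MIN): min(11, 8) = 8
S (MIN): min(10, 15, 17) = 10
E (MAX): max(-5, 8, 10) = 10
A (MIN): min(1, 8, 10) = 1
T (MIN): min(-5, 17) = -5
U (MIN): min(-2, -1, -15, 2) = -15
V (MIN): min(13, 11) = 11
F (MAX): max(-5, -15, 11) = 11
W (MIN): min(-3, 17, 5) = -3
X (MIN): min(-14, 7, -17, 19) = -17
G (MAX): max(-3, -17) = -3
B (MIN): min(11, -3) = -3
Root (MAX): max(1, -3) = 1
At Root, MAX picks A (highest: 1).
At A, MIN picks C (lowest: 1).
At C, MAX picks J (highest: 1).
At J, MIN picks leaf6 (lowest: 1).
Terminal value 1.

Root -> A -> C -> J -> leaf6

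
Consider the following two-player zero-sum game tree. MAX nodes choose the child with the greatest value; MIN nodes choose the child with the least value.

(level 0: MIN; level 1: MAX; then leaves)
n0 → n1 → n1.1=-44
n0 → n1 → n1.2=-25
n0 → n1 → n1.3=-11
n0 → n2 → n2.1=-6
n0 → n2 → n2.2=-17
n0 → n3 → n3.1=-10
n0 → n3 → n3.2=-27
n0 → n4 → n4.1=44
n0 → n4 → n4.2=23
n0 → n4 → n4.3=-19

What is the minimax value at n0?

-11

n1 (MAX): max(-44, -25, -11) = -11
n2 (MAX): max(-6, -17) = -6
n3 (MAX): max(-10, -27) = -10
n4 (MAX): max(44, 23, -19) = 44
n0 (MIN): min(-11, -6, -10, 44) = -11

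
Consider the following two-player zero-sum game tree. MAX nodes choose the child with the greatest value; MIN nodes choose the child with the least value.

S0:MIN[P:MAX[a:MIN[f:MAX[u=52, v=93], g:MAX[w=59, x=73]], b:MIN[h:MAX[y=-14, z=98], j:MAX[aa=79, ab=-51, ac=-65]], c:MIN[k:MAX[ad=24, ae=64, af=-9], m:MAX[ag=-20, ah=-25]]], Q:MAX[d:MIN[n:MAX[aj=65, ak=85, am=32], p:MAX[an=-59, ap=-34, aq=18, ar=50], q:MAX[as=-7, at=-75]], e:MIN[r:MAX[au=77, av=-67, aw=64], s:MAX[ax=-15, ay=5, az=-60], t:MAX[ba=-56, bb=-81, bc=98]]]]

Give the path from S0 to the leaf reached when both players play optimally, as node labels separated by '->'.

f (MAX): max(52, 93) = 93
g (MAX): max(59, 73) = 73
a (MIN): min(93, 73) = 73
h (MAX): max(-14, 98) = 98
j (MAX): max(79, -51, -65) = 79
b (MIN): min(98, 79) = 79
k (MAX): max(24, 64, -9) = 64
m (MAX): max(-20, -25) = -20
c (MIN): min(64, -20) = -20
P (MAX): max(73, 79, -20) = 79
n (MAX): max(65, 85, 32) = 85
p (MAX): max(-59, -34, 18, 50) = 50
q (MAX): max(-7, -75) = -7
d (MIN): min(85, 50, -7) = -7
r (MAX): max(77, -67, 64) = 77
s (MAX): max(-15, 5, -60) = 5
t (MAX): max(-56, -81, 98) = 98
e (MIN): min(77, 5, 98) = 5
Q (MAX): max(-7, 5) = 5
S0 (MIN): min(79, 5) = 5
At S0, MIN picks Q (lowest: 5).
At Q, MAX picks e (highest: 5).
At e, MIN picks s (lowest: 5).
At s, MAX picks ay (highest: 5).
Terminal value 5.

S0 -> Q -> e -> s -> ay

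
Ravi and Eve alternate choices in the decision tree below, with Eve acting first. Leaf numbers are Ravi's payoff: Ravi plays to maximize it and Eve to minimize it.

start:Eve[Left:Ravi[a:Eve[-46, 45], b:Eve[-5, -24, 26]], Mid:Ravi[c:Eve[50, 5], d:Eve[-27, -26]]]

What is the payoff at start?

a (Eve): min(-46, 45) = -46
b (Eve): min(-5, -24, 26) = -24
Left (Ravi): max(-46, -24) = -24
c (Eve): min(50, 5) = 5
d (Eve): min(-27, -26) = -27
Mid (Ravi): max(5, -27) = 5
start (Eve): min(-24, 5) = -24

-24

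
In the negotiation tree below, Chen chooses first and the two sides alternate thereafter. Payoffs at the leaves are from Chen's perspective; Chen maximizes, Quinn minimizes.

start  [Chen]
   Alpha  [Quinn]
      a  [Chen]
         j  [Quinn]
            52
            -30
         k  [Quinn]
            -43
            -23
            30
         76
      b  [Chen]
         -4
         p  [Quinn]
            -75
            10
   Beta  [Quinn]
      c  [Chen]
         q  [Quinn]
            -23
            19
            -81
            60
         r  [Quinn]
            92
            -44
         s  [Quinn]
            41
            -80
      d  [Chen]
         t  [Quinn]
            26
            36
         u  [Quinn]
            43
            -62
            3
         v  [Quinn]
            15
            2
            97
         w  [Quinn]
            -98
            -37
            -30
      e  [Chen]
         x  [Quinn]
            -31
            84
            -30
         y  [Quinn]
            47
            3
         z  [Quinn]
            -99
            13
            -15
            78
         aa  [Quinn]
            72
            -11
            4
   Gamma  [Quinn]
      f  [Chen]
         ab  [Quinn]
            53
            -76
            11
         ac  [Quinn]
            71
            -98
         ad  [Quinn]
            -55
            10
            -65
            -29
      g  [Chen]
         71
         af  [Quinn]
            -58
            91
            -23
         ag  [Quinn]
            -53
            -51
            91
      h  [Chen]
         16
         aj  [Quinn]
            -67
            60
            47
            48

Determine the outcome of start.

j (Quinn): min(52, -30) = -30
k (Quinn): min(-43, -23, 30) = -43
a (Chen): max(-30, -43, 76) = 76
p (Quinn): min(-75, 10) = -75
b (Chen): max(-4, -75) = -4
Alpha (Quinn): min(76, -4) = -4
q (Quinn): min(-23, 19, -81, 60) = -81
r (Quinn): min(92, -44) = -44
s (Quinn): min(41, -80) = -80
c (Chen): max(-81, -44, -80) = -44
t (Quinn): min(26, 36) = 26
u (Quinn): min(43, -62, 3) = -62
v (Quinn): min(15, 2, 97) = 2
w (Quinn): min(-98, -37, -30) = -98
d (Chen): max(26, -62, 2, -98) = 26
x (Quinn): min(-31, 84, -30) = -31
y (Quinn): min(47, 3) = 3
z (Quinn): min(-99, 13, -15, 78) = -99
aa (Quinn): min(72, -11, 4) = -11
e (Chen): max(-31, 3, -99, -11) = 3
Beta (Quinn): min(-44, 26, 3) = -44
ab (Quinn): min(53, -76, 11) = -76
ac (Quinn): min(71, -98) = -98
ad (Quinn): min(-55, 10, -65, -29) = -65
f (Chen): max(-76, -98, -65) = -65
af (Quinn): min(-58, 91, -23) = -58
ag (Quinn): min(-53, -51, 91) = -53
g (Chen): max(71, -58, -53) = 71
aj (Quinn): min(-67, 60, 47, 48) = -67
h (Chen): max(16, -67) = 16
Gamma (Quinn): min(-65, 71, 16) = -65
start (Chen): max(-4, -44, -65) = -4

-4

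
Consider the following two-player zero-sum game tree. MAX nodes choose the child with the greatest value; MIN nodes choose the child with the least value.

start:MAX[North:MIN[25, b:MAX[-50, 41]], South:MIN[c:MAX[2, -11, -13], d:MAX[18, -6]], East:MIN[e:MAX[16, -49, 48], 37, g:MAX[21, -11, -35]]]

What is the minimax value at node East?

21

e (MAX): max(16, -49, 48) = 48
g (MAX): max(21, -11, -35) = 21
East (MIN): min(48, 37, 21) = 21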